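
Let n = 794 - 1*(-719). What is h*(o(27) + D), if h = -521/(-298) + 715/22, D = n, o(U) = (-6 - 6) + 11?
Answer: 7715736/149 ≈ 51783.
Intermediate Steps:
o(U) = -1 (o(U) = -12 + 11 = -1)
n = 1513 (n = 794 + 719 = 1513)
D = 1513
h = 5103/149 (h = -521*(-1/298) + 715*(1/22) = 521/298 + 65/2 = 5103/149 ≈ 34.248)
h*(o(27) + D) = 5103*(-1 + 1513)/149 = (5103/149)*1512 = 7715736/149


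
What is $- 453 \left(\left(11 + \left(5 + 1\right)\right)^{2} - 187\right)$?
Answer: $-46206$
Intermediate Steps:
$- 453 \left(\left(11 + \left(5 + 1\right)\right)^{2} - 187\right) = - 453 \left(\left(11 + 6\right)^{2} - 187\right) = - 453 \left(17^{2} - 187\right) = - 453 \left(289 - 187\right) = \left(-453\right) 102 = -46206$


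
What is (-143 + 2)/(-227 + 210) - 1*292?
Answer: -4823/17 ≈ -283.71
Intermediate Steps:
(-143 + 2)/(-227 + 210) - 1*292 = -141/(-17) - 292 = -141*(-1/17) - 292 = 141/17 - 292 = -4823/17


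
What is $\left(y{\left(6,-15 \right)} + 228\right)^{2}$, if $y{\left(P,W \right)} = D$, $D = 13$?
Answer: $58081$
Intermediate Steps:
$y{\left(P,W \right)} = 13$
$\left(y{\left(6,-15 \right)} + 228\right)^{2} = \left(13 + 228\right)^{2} = 241^{2} = 58081$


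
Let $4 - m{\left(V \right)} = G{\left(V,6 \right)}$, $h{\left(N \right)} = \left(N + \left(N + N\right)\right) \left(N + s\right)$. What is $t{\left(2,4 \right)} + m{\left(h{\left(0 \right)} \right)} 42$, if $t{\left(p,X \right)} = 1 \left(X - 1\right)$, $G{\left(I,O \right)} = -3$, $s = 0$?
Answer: $297$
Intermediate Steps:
$t{\left(p,X \right)} = -1 + X$ ($t{\left(p,X \right)} = 1 \left(-1 + X\right) = -1 + X$)
$h{\left(N \right)} = 3 N^{2}$ ($h{\left(N \right)} = \left(N + \left(N + N\right)\right) \left(N + 0\right) = \left(N + 2 N\right) N = 3 N N = 3 N^{2}$)
$m{\left(V \right)} = 7$ ($m{\left(V \right)} = 4 - -3 = 4 + 3 = 7$)
$t{\left(2,4 \right)} + m{\left(h{\left(0 \right)} \right)} 42 = \left(-1 + 4\right) + 7 \cdot 42 = 3 + 294 = 297$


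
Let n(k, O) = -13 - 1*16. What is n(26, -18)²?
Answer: 841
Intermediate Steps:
n(k, O) = -29 (n(k, O) = -13 - 16 = -29)
n(26, -18)² = (-29)² = 841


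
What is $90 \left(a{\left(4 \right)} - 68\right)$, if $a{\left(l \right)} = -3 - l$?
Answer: $-6750$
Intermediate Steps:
$90 \left(a{\left(4 \right)} - 68\right) = 90 \left(\left(-3 - 4\right) - 68\right) = 90 \left(-7 - 68\right) = 90 \left(-75\right) = -6750$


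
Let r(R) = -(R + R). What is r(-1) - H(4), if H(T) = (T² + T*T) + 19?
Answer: -49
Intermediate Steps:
r(R) = -2*R
H(T) = 19 + 2*T² (H(T) = (T² + T²) + 19 = 2*T² + 19 = 19 + 2*T²)
r(-1) - H(4) = -2*(-1) - (19 + 2*4²) = 2 - (19 + 2*16) = 2 - (19 + 32) = 2 - 1*51 = 2 - 51 = -49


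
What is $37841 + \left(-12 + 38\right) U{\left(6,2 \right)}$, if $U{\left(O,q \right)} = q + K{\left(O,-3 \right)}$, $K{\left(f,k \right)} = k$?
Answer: $37815$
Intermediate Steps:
$U{\left(O,q \right)} = -3 + q$ ($U{\left(O,q \right)} = q - 3 = -3 + q$)
$37841 + \left(-12 + 38\right) U{\left(6,2 \right)} = 37841 + \left(-12 + 38\right) \left(-3 + 2\right) = 37841 + 26 \left(-1\right) = 37841 - 26 = 37815$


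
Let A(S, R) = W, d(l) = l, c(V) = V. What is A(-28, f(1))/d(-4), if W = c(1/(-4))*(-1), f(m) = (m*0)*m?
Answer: -1/16 ≈ -0.062500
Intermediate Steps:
f(m) = 0 (f(m) = 0*m = 0)
W = 1/4 (W = (1/(-4))*(-1) = (1*(-1/4))*(-1) = -1/4*(-1) = 1/4 ≈ 0.25000)
A(S, R) = 1/4
A(-28, f(1))/d(-4) = (1/4)/(-4) = (1/4)*(-1/4) = -1/16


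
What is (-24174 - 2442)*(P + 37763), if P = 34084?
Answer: -1912279752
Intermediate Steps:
(-24174 - 2442)*(P + 37763) = (-24174 - 2442)*(34084 + 37763) = -26616*71847 = -1912279752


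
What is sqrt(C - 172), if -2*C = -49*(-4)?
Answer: 3*I*sqrt(30) ≈ 16.432*I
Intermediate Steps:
C = -98 (C = -(-49)*(-4)/2 = -1/2*196 = -98)
sqrt(C - 172) = sqrt(-98 - 172) = sqrt(-270) = 3*I*sqrt(30)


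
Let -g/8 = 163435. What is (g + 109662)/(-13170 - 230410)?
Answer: 598909/121790 ≈ 4.9176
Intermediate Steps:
g = -1307480 (g = -8*163435 = -1307480)
(g + 109662)/(-13170 - 230410) = (-1307480 + 109662)/(-13170 - 230410) = -1197818/(-243580) = -1197818*(-1/243580) = 598909/121790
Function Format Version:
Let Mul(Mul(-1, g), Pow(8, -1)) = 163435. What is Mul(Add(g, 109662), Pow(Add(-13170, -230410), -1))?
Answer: Rational(598909, 121790) ≈ 4.9176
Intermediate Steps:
g = -1307480 (g = Mul(-8, 163435) = -1307480)
Mul(Add(g, 109662), Pow(Add(-13170, -230410), -1)) = Mul(Add(-1307480, 109662), Pow(Add(-13170, -230410), -1)) = Mul(-1197818, Pow(-243580, -1)) = Mul(-1197818, Rational(-1, 243580)) = Rational(598909, 121790)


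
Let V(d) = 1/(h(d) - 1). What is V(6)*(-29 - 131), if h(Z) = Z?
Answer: -32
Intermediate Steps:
V(d) = 1/(-1 + d) (V(d) = 1/(d - 1) = 1/(-1 + d))
V(6)*(-29 - 131) = (-29 - 131)/(-1 + 6) = -160/5 = (⅕)*(-160) = -32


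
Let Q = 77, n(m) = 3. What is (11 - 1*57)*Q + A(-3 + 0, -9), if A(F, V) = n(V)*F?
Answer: -3551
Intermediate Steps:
A(F, V) = 3*F
(11 - 1*57)*Q + A(-3 + 0, -9) = (11 - 1*57)*77 + 3*(-3 + 0) = (11 - 57)*77 + 3*(-3) = -46*77 - 9 = -3542 - 9 = -3551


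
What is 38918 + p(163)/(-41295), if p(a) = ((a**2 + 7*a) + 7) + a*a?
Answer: 1607064524/41295 ≈ 38917.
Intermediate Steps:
p(a) = 7 + 2*a**2 + 7*a (p(a) = (7 + a**2 + 7*a) + a**2 = 7 + 2*a**2 + 7*a)
38918 + p(163)/(-41295) = 38918 + (7 + 2*163**2 + 7*163)/(-41295) = 38918 + (7 + 2*26569 + 1141)*(-1/41295) = 38918 + (7 + 53138 + 1141)*(-1/41295) = 38918 + 54286*(-1/41295) = 38918 - 54286/41295 = 1607064524/41295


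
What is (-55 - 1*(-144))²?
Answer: 7921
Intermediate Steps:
(-55 - 1*(-144))² = (-55 + 144)² = 89² = 7921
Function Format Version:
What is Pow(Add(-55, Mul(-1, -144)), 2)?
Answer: 7921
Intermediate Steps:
Pow(Add(-55, Mul(-1, -144)), 2) = Pow(Add(-55, 144), 2) = Pow(89, 2) = 7921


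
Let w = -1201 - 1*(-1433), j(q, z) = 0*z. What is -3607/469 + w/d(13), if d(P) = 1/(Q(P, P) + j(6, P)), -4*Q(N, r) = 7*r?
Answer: -2478989/469 ≈ -5285.7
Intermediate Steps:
j(q, z) = 0
Q(N, r) = -7*r/4
w = 232 (w = -1201 + 1433 = 232)
d(P) = -4/(7*P) (d(P) = 1/(-7*P/4 + 0) = 1/(-7*P/4) = -4/(7*P))
-3607/469 + w/d(13) = -3607/469 + 232/((-4/7/13)) = -3607*1/469 + 232/((-4/7*1/13)) = -3607/469 + 232/(-4/91) = -3607/469 + 232*(-91/4) = -3607/469 - 5278 = -2478989/469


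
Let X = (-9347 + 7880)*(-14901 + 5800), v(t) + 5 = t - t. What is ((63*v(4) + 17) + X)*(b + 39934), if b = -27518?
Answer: 165764389504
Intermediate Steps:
v(t) = -5 (v(t) = -5 + (t - t) = -5 + 0 = -5)
X = 13351167 (X = -1467*(-9101) = 13351167)
((63*v(4) + 17) + X)*(b + 39934) = ((63*(-5) + 17) + 13351167)*(-27518 + 39934) = ((-315 + 17) + 13351167)*12416 = (-298 + 13351167)*12416 = 13350869*12416 = 165764389504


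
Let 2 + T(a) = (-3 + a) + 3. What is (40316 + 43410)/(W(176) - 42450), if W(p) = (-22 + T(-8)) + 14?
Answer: -41863/21234 ≈ -1.9715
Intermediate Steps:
T(a) = -2 + a (T(a) = -2 + ((-3 + a) + 3) = -2 + a)
W(p) = -18 (W(p) = (-22 + (-2 - 8)) + 14 = (-22 - 10) + 14 = -32 + 14 = -18)
(40316 + 43410)/(W(176) - 42450) = (40316 + 43410)/(-18 - 42450) = 83726/(-42468) = 83726*(-1/42468) = -41863/21234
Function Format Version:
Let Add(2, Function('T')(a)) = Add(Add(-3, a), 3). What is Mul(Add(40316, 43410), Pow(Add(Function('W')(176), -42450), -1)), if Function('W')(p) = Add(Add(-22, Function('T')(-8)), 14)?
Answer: Rational(-41863, 21234) ≈ -1.9715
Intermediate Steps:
Function('T')(a) = Add(-2, a) (Function('T')(a) = Add(-2, Add(Add(-3, a), 3)) = Add(-2, a))
Function('W')(p) = -18 (Function('W')(p) = Add(Add(-22, Add(-2, -8)), 14) = Add(Add(-22, -10), 14) = Add(-32, 14) = -18)
Mul(Add(40316, 43410), Pow(Add(Function('W')(176), -42450), -1)) = Mul(Add(40316, 43410), Pow(Add(-18, -42450), -1)) = Mul(83726, Pow(-42468, -1)) = Mul(83726, Rational(-1, 42468)) = Rational(-41863, 21234)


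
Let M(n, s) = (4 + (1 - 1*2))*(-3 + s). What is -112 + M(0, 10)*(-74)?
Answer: -1666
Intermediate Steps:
M(n, s) = -9 + 3*s (M(n, s) = (4 + (1 - 2))*(-3 + s) = (4 - 1)*(-3 + s) = 3*(-3 + s) = -9 + 3*s)
-112 + M(0, 10)*(-74) = -112 + (-9 + 3*10)*(-74) = -112 + (-9 + 30)*(-74) = -112 + 21*(-74) = -112 - 1554 = -1666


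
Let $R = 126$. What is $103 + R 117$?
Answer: $14845$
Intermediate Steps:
$103 + R 117 = 103 + 126 \cdot 117 = 103 + 14742 = 14845$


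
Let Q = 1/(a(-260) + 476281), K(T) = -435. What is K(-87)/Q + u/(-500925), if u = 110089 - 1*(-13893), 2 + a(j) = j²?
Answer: -118512525936607/500925 ≈ -2.3659e+8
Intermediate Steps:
a(j) = -2 + j²
u = 123982 (u = 110089 + 13893 = 123982)
Q = 1/543879 (Q = 1/((-2 + (-260)²) + 476281) = 1/((-2 + 67600) + 476281) = 1/(67598 + 476281) = 1/543879 ≈ 1.8386e-6)
K(-87)/Q + u/(-500925) = -435/1/543879 + 123982/(-500925) = -435*543879 + 123982*(-1/500925) = -236587365 - 123982/500925 = -118512525936607/500925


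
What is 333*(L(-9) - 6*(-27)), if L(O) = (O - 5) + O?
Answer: 46287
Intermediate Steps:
L(O) = -5 + 2*O (L(O) = (-5 + O) + O = -5 + 2*O)
333*(L(-9) - 6*(-27)) = 333*((-5 + 2*(-9)) - 6*(-27)) = 333*((-5 - 18) + 162) = 333*(-23 + 162) = 333*139 = 46287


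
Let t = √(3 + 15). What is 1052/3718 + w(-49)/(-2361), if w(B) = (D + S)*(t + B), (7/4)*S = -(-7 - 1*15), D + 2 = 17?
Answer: 3753395/4389099 - 193*√2/5509 ≈ 0.80562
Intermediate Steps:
D = 15 (D = -2 + 17 = 15)
S = 88/7 (S = 4*(-(-7 - 1*15))/7 = 4*(-(-7 - 15))/7 = 4*(-1*(-22))/7 = (4/7)*22 = 88/7 ≈ 12.571)
t = 3*√2 (t = √18 = 3*√2 ≈ 4.2426)
w(B) = 193*B/7 + 579*√2/7 (w(B) = (15 + 88/7)*(3*√2 + B) = 193*(B + 3*√2)/7 = 193*B/7 + 579*√2/7)
1052/3718 + w(-49)/(-2361) = 1052/3718 + ((193/7)*(-49) + 579*√2/7)/(-2361) = 1052*(1/3718) + (-1351 + 579*√2/7)*(-1/2361) = 526/1859 + (1351/2361 - 193*√2/5509) = 3753395/4389099 - 193*√2/5509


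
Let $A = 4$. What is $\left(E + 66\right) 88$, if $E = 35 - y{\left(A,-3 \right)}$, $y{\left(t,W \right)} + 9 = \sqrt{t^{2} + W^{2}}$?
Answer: $9240$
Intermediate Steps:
$y{\left(t,W \right)} = -9 + \sqrt{W^{2} + t^{2}}$ ($y{\left(t,W \right)} = -9 + \sqrt{t^{2} + W^{2}} = -9 + \sqrt{W^{2} + t^{2}}$)
$E = 39$ ($E = 35 - \left(-9 + \sqrt{\left(-3\right)^{2} + 4^{2}}\right) = 35 - \left(-9 + \sqrt{9 + 16}\right) = 35 - \left(-9 + \sqrt{25}\right) = 35 - \left(-9 + 5\right) = 35 - -4 = 35 + 4 = 39$)
$\left(E + 66\right) 88 = \left(39 + 66\right) 88 = 105 \cdot 88 = 9240$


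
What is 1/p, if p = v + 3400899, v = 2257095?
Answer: 1/5657994 ≈ 1.7674e-7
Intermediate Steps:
p = 5657994 (p = 2257095 + 3400899 = 5657994)
1/p = 1/5657994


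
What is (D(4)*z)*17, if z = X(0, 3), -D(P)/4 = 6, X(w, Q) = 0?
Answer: 0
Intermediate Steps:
D(P) = -24 (D(P) = -4*6 = -24)
z = 0
(D(4)*z)*17 = -24*0*17 = 0*17 = 0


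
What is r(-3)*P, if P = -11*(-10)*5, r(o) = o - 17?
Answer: -11000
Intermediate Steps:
r(o) = -17 + o
P = 550 (P = 110*5 = 550)
r(-3)*P = (-17 - 3)*550 = -20*550 = -11000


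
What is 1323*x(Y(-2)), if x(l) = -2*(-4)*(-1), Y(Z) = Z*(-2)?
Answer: -10584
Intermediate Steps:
Y(Z) = -2*Z
x(l) = -8 (x(l) = 8*(-1) = -8)
1323*x(Y(-2)) = 1323*(-8) = -10584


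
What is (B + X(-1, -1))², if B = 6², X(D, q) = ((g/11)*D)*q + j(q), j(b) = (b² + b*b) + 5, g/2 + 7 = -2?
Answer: 207025/121 ≈ 1711.0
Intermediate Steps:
g = -18 (g = -14 + 2*(-2) = -14 - 4 = -18)
j(b) = 5 + 2*b² (j(b) = (b² + b²) + 5 = 2*b² + 5 = 5 + 2*b²)
X(D, q) = 5 + 2*q² - 18*D*q/11 (X(D, q) = ((-18/11)*D)*q + (5 + 2*q²) = ((-18*1/11)*D)*q + (5 + 2*q²) = (-18*D/11)*q + (5 + 2*q²) = -18*D*q/11 + (5 + 2*q²) = 5 + 2*q² - 18*D*q/11)
B = 36
(B + X(-1, -1))² = (36 + (5 + 2*(-1)² - 18/11*(-1)*(-1)))² = (36 + (5 + 2*1 - 18/11))² = (36 + (5 + 2 - 18/11))² = (36 + 59/11)² = (455/11)² = 207025/121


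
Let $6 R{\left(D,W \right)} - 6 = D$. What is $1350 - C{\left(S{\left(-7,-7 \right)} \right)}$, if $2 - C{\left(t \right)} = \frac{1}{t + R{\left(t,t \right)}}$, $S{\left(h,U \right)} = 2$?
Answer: $\frac{13483}{10} \approx 1348.3$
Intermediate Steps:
$R{\left(D,W \right)} = 1 + \frac{D}{6}$
$C{\left(t \right)} = 2 - \frac{1}{1 + \frac{7 t}{6}}$ ($C{\left(t \right)} = 2 - \frac{1}{t + \left(1 + \frac{t}{6}\right)} = 2 - \frac{1}{1 + \frac{7 t}{6}}$)
$1350 - C{\left(S{\left(-7,-7 \right)} \right)} = 1350 - \frac{2 \left(3 + 7 \cdot 2\right)}{6 + 7 \cdot 2} = 1350 - \frac{2 \left(3 + 14\right)}{6 + 14} = 1350 - 2 \cdot \frac{1}{20} \cdot 17 = 1350 - \frac{17}{10} = \frac{13483}{10}$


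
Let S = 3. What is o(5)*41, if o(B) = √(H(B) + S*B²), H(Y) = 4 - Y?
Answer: 41*√74 ≈ 352.70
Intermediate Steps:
o(B) = √(4 - B + 3*B²) (o(B) = √((4 - B) + 3*B²) = √(4 - B + 3*B²))
o(5)*41 = √(4 - 1*5 + 3*5²)*41 = √(4 - 5 + 3*25)*41 = √(4 - 5 + 75)*41 = √74*41 = 41*√74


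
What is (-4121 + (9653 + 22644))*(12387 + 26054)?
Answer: 1083113616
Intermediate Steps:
(-4121 + (9653 + 22644))*(12387 + 26054) = (-4121 + 32297)*38441 = 28176*38441 = 1083113616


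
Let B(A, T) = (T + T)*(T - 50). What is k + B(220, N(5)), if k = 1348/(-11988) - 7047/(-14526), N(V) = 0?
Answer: 600911/1612386 ≈ 0.37268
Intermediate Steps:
B(A, T) = 2*T*(-50 + T) (B(A, T) = (2*T)*(-50 + T) = 2*T*(-50 + T))
k = 600911/1612386 (k = 1348*(-1/11988) - 7047*(-1/14526) = -337/2997 + 261/538 = 600911/1612386 ≈ 0.37268)
k + B(220, N(5)) = 600911/1612386 + 2*0*(-50 + 0) = 600911/1612386 + 2*0*(-50) = 600911/1612386 + 0 = 600911/1612386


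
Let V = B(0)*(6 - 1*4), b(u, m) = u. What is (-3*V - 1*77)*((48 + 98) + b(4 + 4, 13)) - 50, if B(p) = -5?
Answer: -7288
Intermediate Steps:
V = -10 (V = -5*(6 - 1*4) = -5*(6 - 4) = -5*2 = -10)
(-3*V - 1*77)*((48 + 98) + b(4 + 4, 13)) - 50 = (-3*(-10) - 1*77)*((48 + 98) + (4 + 4)) - 50 = (30 - 77)*(146 + 8) - 50 = -47*154 - 50 = -7238 - 50 = -7288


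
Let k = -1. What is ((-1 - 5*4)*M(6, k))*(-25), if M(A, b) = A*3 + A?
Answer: 12600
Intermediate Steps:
M(A, b) = 4*A (M(A, b) = 3*A + A = 4*A)
((-1 - 5*4)*M(6, k))*(-25) = ((-1 - 5*4)*(4*6))*(-25) = ((-1 - 20)*24)*(-25) = -21*24*(-25) = -504*(-25) = 12600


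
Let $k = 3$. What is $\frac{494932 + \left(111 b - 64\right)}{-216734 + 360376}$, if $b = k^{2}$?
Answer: $\frac{495867}{143642} \approx 3.4521$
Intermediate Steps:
$b = 9$ ($b = 3^{2} = 9$)
$\frac{494932 + \left(111 b - 64\right)}{-216734 + 360376} = \frac{494932 + \left(111 \cdot 9 - 64\right)}{-216734 + 360376} = \frac{494932 + \left(999 - 64\right)}{143642} = \left(494932 + 935\right) \frac{1}{143642} = 495867 \cdot \frac{1}{143642} = \frac{495867}{143642}$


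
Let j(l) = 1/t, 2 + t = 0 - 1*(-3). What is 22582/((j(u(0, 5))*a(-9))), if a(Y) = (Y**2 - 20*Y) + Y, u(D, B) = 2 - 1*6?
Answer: 1613/18 ≈ 89.611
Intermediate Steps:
u(D, B) = -4 (u(D, B) = 2 - 6 = -4)
a(Y) = Y**2 - 19*Y
t = 1 (t = -2 + (0 - 1*(-3)) = -2 + (0 + 3) = -2 + 3 = 1)
j(l) = 1 (j(l) = 1/1 = 1)
22582/((j(u(0, 5))*a(-9))) = 22582/((1*(-9*(-19 - 9)))) = 22582/((1*(-9*(-28)))) = 22582/((1*252)) = 22582/252 = 22582*(1/252) = 1613/18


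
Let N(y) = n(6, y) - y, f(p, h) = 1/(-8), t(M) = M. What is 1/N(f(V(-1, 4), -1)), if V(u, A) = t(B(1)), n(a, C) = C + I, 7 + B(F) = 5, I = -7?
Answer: -1/7 ≈ -0.14286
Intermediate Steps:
B(F) = -2 (B(F) = -7 + 5 = -2)
n(a, C) = -7 + C (n(a, C) = C - 7 = -7 + C)
V(u, A) = -2
f(p, h) = -1/8
N(y) = -7 (N(y) = (-7 + y) - y = -7)
1/N(f(V(-1, 4), -1)) = 1/(-7) = -1/7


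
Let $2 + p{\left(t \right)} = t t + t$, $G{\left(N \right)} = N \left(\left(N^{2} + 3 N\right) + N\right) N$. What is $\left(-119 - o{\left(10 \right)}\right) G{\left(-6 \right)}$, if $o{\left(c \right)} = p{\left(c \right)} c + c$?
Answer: $-522288$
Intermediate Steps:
$G{\left(N \right)} = N^{2} \left(N^{2} + 4 N\right)$ ($G{\left(N \right)} = N \left(N^{2} + 4 N\right) N = N^{2} \left(N^{2} + 4 N\right)$)
$p{\left(t \right)} = -2 + t + t^{2}$ ($p{\left(t \right)} = -2 + \left(t t + t\right) = -2 + \left(t^{2} + t\right) = -2 + \left(t + t^{2}\right) = -2 + t + t^{2}$)
$o{\left(c \right)} = c + c \left(-2 + c + c^{2}\right)$ ($o{\left(c \right)} = \left(-2 + c + c^{2}\right) c + c = c \left(-2 + c + c^{2}\right) + c = c + c \left(-2 + c + c^{2}\right)$)
$\left(-119 - o{\left(10 \right)}\right) G{\left(-6 \right)} = \left(-119 - 10 \left(-1 + 10 + 10^{2}\right)\right) \left(-6\right)^{3} \left(4 - 6\right) = \left(-119 - 10 \left(-1 + 10 + 100\right)\right) \left(\left(-216\right) \left(-2\right)\right) = \left(-119 - 10 \cdot 109\right) 432 = \left(-119 - 1090\right) 432 = \left(-1209\right) 432 = -522288$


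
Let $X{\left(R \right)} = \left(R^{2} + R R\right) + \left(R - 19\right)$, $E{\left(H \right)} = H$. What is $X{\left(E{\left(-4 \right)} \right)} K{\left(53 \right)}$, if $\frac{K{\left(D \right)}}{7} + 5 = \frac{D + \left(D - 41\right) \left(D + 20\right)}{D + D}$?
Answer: $\frac{25137}{106} \approx 237.14$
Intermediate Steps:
$X{\left(R \right)} = -19 + R + 2 R^{2}$ ($X{\left(R \right)} = \left(R^{2} + R^{2}\right) + \left(R - 19\right) = 2 R^{2} + \left(-19 + R\right) = -19 + R + 2 R^{2}$)
$K{\left(D \right)} = -35 + \frac{7 \left(D + \left(-41 + D\right) \left(20 + D\right)\right)}{2 D}$ ($K{\left(D \right)} = -35 + 7 \frac{D + \left(D - 41\right) \left(D + 20\right)}{D + D} = -35 + 7 \frac{D + \left(-41 + D\right) \left(20 + D\right)}{2 D} = -35 + \frac{7 \left(D + \left(-41 + D\right) \left(20 + D\right)\right)}{2 D}$)
$X{\left(E{\left(-4 \right)} \right)} K{\left(53 \right)} = \left(-19 - 4 + 2 \left(-4\right)^{2}\right) \left(-105 - \frac{2870}{53} + \frac{7}{2} \cdot 53\right) = \left(-19 - 4 + 2 \cdot 16\right) \left(-105 - \frac{2870}{53} + \frac{371}{2}\right) = \left(-19 - 4 + 32\right) \left(-105 - \frac{2870}{53} + \frac{371}{2}\right) = 9 \cdot \frac{2793}{106} = \frac{25137}{106}$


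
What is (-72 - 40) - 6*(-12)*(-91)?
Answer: -6664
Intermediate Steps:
(-72 - 40) - 6*(-12)*(-91) = -112 + 72*(-91) = -112 - 6552 = -6664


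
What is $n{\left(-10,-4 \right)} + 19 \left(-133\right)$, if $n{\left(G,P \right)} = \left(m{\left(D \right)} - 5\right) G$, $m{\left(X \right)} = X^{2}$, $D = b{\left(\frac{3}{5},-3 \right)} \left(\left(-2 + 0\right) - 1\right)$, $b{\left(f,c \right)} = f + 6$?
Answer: $- \frac{31987}{5} \approx -6397.4$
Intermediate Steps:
$b{\left(f,c \right)} = 6 + f$
$D = - \frac{99}{5}$ ($D = \left(6 + \frac{3}{5}\right) \left(\left(-2 + 0\right) - 1\right) = \left(6 + 3 \cdot \frac{1}{5}\right) \left(-2 - 1\right) = \left(6 + \frac{3}{5}\right) \left(-3\right) = \frac{33}{5} \left(-3\right) = - \frac{99}{5} \approx -19.8$)
$n{\left(G,P \right)} = \frac{9676 G}{25}$ ($n{\left(G,P \right)} = \left(\left(- \frac{99}{5}\right)^{2} - 5\right) G = \left(\frac{9801}{25} - 5\right) G = \frac{9676 G}{25}$)
$n{\left(-10,-4 \right)} + 19 \left(-133\right) = \frac{9676}{25} \left(-10\right) + 19 \left(-133\right) = - \frac{19352}{5} - 2527 = - \frac{31987}{5}$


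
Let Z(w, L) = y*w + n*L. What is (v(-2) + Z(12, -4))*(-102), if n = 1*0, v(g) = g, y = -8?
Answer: 9996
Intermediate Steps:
n = 0
Z(w, L) = -8*w (Z(w, L) = -8*w + 0*L = -8*w + 0 = -8*w)
(v(-2) + Z(12, -4))*(-102) = (-2 - 8*12)*(-102) = (-2 - 96)*(-102) = -98*(-102) = 9996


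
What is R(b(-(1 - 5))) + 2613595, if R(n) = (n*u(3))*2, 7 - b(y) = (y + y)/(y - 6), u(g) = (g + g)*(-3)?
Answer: 2613199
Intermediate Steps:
u(g) = -6*g (u(g) = (2*g)*(-3) = -6*g)
b(y) = 7 - 2*y/(-6 + y) (b(y) = 7 - (y + y)/(y - 6) = 7 - 2*y/(-6 + y))
R(n) = -36*n (R(n) = (n*(-6*3))*2 = (n*(-18))*2 = -18*n*2 = -36*n)
R(b(-(1 - 5))) + 2613595 = -36*(-42 + 5*(-(1 - 5)))/(-6 - (1 - 5)) + 2613595 = -36*(-42 + 5*(-1*(-4)))/(-6 - 1*(-4)) + 2613595 = -36*(-42 + 5*4)/(-6 + 4) + 2613595 = -36*(-42 + 20)/(-2) + 2613595 = -(-18)*(-22) + 2613595 = -36*11 + 2613595 = -396 + 2613595 = 2613199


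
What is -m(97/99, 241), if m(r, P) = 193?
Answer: -193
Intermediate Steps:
-m(97/99, 241) = -1*193 = -193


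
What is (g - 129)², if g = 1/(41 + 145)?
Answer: 575664049/34596 ≈ 16640.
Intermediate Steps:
g = 1/186 ≈ 0.0053763
(g - 129)² = (1/186 - 129)² = (-23993/186)² = 575664049/34596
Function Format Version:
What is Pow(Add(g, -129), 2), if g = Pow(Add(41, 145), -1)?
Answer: Rational(575664049, 34596) ≈ 16640.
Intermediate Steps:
g = Rational(1, 186) (g = Pow(186, -1) = Rational(1, 186) ≈ 0.0053763)
Pow(Add(g, -129), 2) = Pow(Add(Rational(1, 186), -129), 2) = Pow(Rational(-23993, 186), 2) = Rational(575664049, 34596)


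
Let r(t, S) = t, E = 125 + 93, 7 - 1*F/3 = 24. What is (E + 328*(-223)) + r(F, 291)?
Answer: -72977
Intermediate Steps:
F = -51 (F = 21 - 3*24 = 21 - 72 = -51)
E = 218
(E + 328*(-223)) + r(F, 291) = (218 + 328*(-223)) - 51 = (218 - 73144) - 51 = -72926 - 51 = -72977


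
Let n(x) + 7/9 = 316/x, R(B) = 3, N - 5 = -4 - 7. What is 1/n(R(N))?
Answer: 9/941 ≈ 0.0095643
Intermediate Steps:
N = -6 (N = 5 + (-4 - 7) = 5 - 11 = -6)
n(x) = -7/9 + 316/x
1/n(R(N)) = 1/(-7/9 + 316/3) = 1/(941/9) = 9/941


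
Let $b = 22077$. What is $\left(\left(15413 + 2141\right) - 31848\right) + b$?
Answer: $7783$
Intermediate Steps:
$\left(\left(15413 + 2141\right) - 31848\right) + b = \left(\left(15413 + 2141\right) - 31848\right) + 22077 = \left(17554 - 31848\right) + 22077 = -14294 + 22077 = 7783$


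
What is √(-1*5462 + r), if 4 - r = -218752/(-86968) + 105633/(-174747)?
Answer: I*√2189280903851342878703/633224879 ≈ 73.891*I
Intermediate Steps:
r = 1322917641/633224879 (r = 4 - (-218752/(-86968) + 105633/(-174747)) = 4 - (-218752*(-1/86968) + 105633*(-1/174747)) = 4 - (27344/10871 - 35211/58249) = 4 - 1*1209981875/633224879 = 4 - 1209981875/633224879 = 1322917641/633224879 ≈ 2.0892)
√(-1*5462 + r) = √(-1*5462 + 1322917641/633224879) = √(-5462 + 1322917641/633224879) = √(-3457351371457/633224879) = I*√2189280903851342878703/633224879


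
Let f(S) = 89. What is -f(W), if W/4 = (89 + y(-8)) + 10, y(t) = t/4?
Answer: -89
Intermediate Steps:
y(t) = t/4 (y(t) = t*(¼) = t/4)
W = 388 (W = 4*((89 + (¼)*(-8)) + 10) = 4*((89 - 2) + 10) = 4*(87 + 10) = 4*97 = 388)
-f(W) = -1*89 = -89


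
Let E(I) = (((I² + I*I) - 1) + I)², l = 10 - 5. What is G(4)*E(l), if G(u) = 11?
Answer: 32076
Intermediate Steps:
l = 5
E(I) = (-1 + I + 2*I²)² (E(I) = (((I² + I²) - 1) + I)² = ((2*I² - 1) + I)² = ((-1 + 2*I²) + I)² = (-1 + I + 2*I²)²)
G(4)*E(l) = 11*(-1 + 5 + 2*5²)² = 11*(-1 + 5 + 2*25)² = 11*(-1 + 5 + 50)² = 11*54² = 11*2916 = 32076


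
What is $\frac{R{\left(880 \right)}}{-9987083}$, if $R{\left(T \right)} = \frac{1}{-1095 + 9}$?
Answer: $\frac{1}{10845972138} \approx 9.22 \cdot 10^{-11}$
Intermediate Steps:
$R{\left(T \right)} = - \frac{1}{1086}$ ($R{\left(T \right)} = \frac{1}{-1086} = - \frac{1}{1086}$)
$\frac{R{\left(880 \right)}}{-9987083} = - \frac{1}{1086 \left(-9987083\right)} = \left(- \frac{1}{1086}\right) \left(- \frac{1}{9987083}\right) = \frac{1}{10845972138}$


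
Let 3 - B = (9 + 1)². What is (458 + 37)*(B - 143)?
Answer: -118800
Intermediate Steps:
B = -97 (B = 3 - (9 + 1)² = 3 - 1*10² = 3 - 1*100 = 3 - 100 = -97)
(458 + 37)*(B - 143) = (458 + 37)*(-97 - 143) = 495*(-240) = -118800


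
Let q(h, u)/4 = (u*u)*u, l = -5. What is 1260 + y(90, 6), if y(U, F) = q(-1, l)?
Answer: 760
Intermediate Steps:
q(h, u) = 4*u**3 (q(h, u) = 4*((u*u)*u) = 4*(u**2*u) = 4*u**3)
y(U, F) = -500 (y(U, F) = 4*(-5)**3 = 4*(-125) = -500)
1260 + y(90, 6) = 1260 - 500 = 760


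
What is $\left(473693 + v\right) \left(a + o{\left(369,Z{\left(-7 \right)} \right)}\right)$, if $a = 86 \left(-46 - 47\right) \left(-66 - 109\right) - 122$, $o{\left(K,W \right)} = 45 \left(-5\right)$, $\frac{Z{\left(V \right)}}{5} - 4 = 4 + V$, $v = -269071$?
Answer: $286328178466$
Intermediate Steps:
$Z{\left(V \right)} = 40 + 5 V$ ($Z{\left(V \right)} = 20 + 5 \left(4 + V\right) = 20 + \left(20 + 5 V\right) = 40 + 5 V$)
$o{\left(K,W \right)} = -225$
$a = 1399528$ ($a = 86 \left(\left(-93\right) \left(-175\right)\right) - 122 = 86 \cdot 16275 - 122 = 1399650 - 122 = 1399528$)
$\left(473693 + v\right) \left(a + o{\left(369,Z{\left(-7 \right)} \right)}\right) = \left(473693 - 269071\right) \left(1399528 - 225\right) = 204622 \cdot 1399303 = 286328178466$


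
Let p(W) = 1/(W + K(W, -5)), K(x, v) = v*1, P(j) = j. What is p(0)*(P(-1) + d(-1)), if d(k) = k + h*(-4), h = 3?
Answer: 14/5 ≈ 2.8000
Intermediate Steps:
K(x, v) = v
p(W) = 1/(-5 + W) (p(W) = 1/(W - 5) = 1/(-5 + W))
d(k) = -12 + k (d(k) = k + 3*(-4) = k - 12 = -12 + k)
p(0)*(P(-1) + d(-1)) = (-1 + (-12 - 1))/(-5 + 0) = (-1 - 13)/(-5) = -⅕*(-14) = 14/5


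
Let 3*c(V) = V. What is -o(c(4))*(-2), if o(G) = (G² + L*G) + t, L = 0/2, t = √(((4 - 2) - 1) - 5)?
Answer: 32/9 + 4*I ≈ 3.5556 + 4.0*I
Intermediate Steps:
c(V) = V/3
t = 2*I (t = √((2 - 1) - 5) = √(1 - 5) = √(-4) = 2*I ≈ 2.0*I)
L = 0 (L = 0*(½) = 0)
o(G) = G² + 2*I (o(G) = (G² + 0*G) + 2*I = (G² + 0) + 2*I = G² + 2*I)
-o(c(4))*(-2) = -(((⅓)*4)² + 2*I)*(-2) = -((4/3)² + 2*I)*(-2) = -(16/9 + 2*I)*(-2) = (-16/9 - 2*I)*(-2) = 32/9 + 4*I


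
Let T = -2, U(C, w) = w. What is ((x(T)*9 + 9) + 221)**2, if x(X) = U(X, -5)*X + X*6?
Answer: 44944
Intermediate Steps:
x(X) = X (x(X) = -5*X + X*6 = -5*X + 6*X = X)
((x(T)*9 + 9) + 221)**2 = ((-2*9 + 9) + 221)**2 = ((-18 + 9) + 221)**2 = (-9 + 221)**2 = 212**2 = 44944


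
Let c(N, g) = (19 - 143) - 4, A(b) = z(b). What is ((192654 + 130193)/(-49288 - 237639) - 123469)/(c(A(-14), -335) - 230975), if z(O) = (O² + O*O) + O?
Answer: 35426912610/66309690481 ≈ 0.53426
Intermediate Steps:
z(O) = O + 2*O² (z(O) = (O² + O²) + O = 2*O² + O = O + 2*O²)
A(b) = b*(1 + 2*b)
c(N, g) = -128 (c(N, g) = -124 - 4 = -128)
((192654 + 130193)/(-49288 - 237639) - 123469)/(c(A(-14), -335) - 230975) = ((192654 + 130193)/(-49288 - 237639) - 123469)/(-128 - 230975) = (322847/(-286927) - 123469)/(-231103) = (322847*(-1/286927) - 123469)*(-1/231103) = (-322847/286927 - 123469)*(-1/231103) = -35426912610/286927*(-1/231103) = 35426912610/66309690481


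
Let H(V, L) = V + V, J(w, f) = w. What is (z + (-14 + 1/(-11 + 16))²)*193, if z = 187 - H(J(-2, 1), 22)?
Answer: 1840448/25 ≈ 73618.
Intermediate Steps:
H(V, L) = 2*V
z = 191 (z = 187 - 2*(-2) = 187 - 1*(-4) = 187 + 4 = 191)
(z + (-14 + 1/(-11 + 16))²)*193 = (191 + (-14 + 1/(-11 + 16))²)*193 = (191 + (-14 + 1/5)²)*193 = (191 + (-14 + ⅕)²)*193 = (191 + (-69/5)²)*193 = (191 + 4761/25)*193 = (9536/25)*193 = 1840448/25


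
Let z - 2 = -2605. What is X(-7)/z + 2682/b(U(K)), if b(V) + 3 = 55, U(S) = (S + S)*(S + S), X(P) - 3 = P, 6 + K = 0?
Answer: 3490727/67678 ≈ 51.578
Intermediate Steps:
K = -6 (K = -6 + 0 = -6)
X(P) = 3 + P
U(S) = 4*S**2 (U(S) = (2*S)*(2*S) = 4*S**2)
z = -2603 (z = 2 - 2605 = -2603)
b(V) = 52 (b(V) = -3 + 55 = 52)
X(-7)/z + 2682/b(U(K)) = (3 - 7)/(-2603) + 2682/52 = -4*(-1/2603) + 2682*(1/52) = 4/2603 + 1341/26 = 3490727/67678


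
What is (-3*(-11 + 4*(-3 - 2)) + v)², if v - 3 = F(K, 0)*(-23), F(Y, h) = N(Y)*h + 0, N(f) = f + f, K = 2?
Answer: 9216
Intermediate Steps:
N(f) = 2*f
F(Y, h) = 2*Y*h (F(Y, h) = (2*Y)*h + 0 = 2*Y*h + 0 = 2*Y*h)
v = 3 (v = 3 + (2*2*0)*(-23) = 3 + 0*(-23) = 3 + 0 = 3)
(-3*(-11 + 4*(-3 - 2)) + v)² = (-3*(-11 + 4*(-3 - 2)) + 3)² = (-3*(-11 + 4*(-5)) + 3)² = (-3*(-11 - 20) + 3)² = (-3*(-31) + 3)² = (93 + 3)² = 96² = 9216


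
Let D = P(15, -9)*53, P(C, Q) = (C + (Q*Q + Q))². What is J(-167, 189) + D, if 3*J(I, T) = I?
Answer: 1203304/3 ≈ 4.0110e+5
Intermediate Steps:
J(I, T) = I/3
P(C, Q) = (C + Q + Q²)² (P(C, Q) = (C + (Q² + Q))² = (C + (Q + Q²))² = (C + Q + Q²)²)
D = 401157 (D = (15 - 9 + (-9)²)²*53 = (15 - 9 + 81)²*53 = 87²*53 = 7569*53 = 401157)
J(-167, 189) + D = (⅓)*(-167) + 401157 = -167/3 + 401157 = 1203304/3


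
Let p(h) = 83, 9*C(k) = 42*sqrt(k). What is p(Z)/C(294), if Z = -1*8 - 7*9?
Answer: 83*sqrt(6)/196 ≈ 1.0373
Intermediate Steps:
C(k) = 14*sqrt(k)/3 (C(k) = (42*sqrt(k))/9 = 14*sqrt(k)/3)
Z = -71 (Z = -8 - 63 = -71)
p(Z)/C(294) = 83/((14*sqrt(294)/3)) = 83/((14*(7*sqrt(6))/3)) = 83/((98*sqrt(6)/3)) = 83*(sqrt(6)/196) = 83*sqrt(6)/196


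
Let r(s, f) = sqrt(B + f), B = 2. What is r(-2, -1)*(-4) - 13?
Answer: -17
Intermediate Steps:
r(s, f) = sqrt(2 + f)
r(-2, -1)*(-4) - 13 = sqrt(2 - 1)*(-4) - 13 = sqrt(1)*(-4) - 13 = 1*(-4) - 13 = -4 - 13 = -17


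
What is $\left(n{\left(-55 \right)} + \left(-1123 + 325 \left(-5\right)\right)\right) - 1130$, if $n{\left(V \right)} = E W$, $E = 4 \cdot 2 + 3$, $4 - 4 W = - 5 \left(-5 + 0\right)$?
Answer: $- \frac{15743}{4} \approx -3935.8$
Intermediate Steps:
$W = - \frac{21}{4}$ ($W = 1 - \frac{\left(-5\right) \left(-5 + 0\right)}{4} = 1 - \frac{\left(-5\right) \left(-5\right)}{4} = 1 - \frac{25}{4} = - \frac{21}{4} \approx -5.25$)
$E = 11$ ($E = 8 + 3 = 11$)
$n{\left(V \right)} = - \frac{231}{4}$ ($n{\left(V \right)} = 11 \left(- \frac{21}{4}\right) = - \frac{231}{4}$)
$\left(n{\left(-55 \right)} + \left(-1123 + 325 \left(-5\right)\right)\right) - 1130 = \left(- \frac{231}{4} + \left(-1123 + 325 \left(-5\right)\right)\right) - 1130 = \left(- \frac{231}{4} - 2748\right) - 1130 = - \frac{11223}{4} - 1130 = - \frac{15743}{4}$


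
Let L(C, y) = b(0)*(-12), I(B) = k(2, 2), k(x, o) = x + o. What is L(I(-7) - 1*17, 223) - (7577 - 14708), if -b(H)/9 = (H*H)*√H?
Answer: 7131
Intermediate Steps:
k(x, o) = o + x
I(B) = 4 (I(B) = 2 + 2 = 4)
b(H) = -9*H^(5/2) (b(H) = -9*H*H*√H = -9*H²*√H = -9*H^(5/2))
L(C, y) = 0 (L(C, y) = -9*0^(5/2)*(-12) = -9*0*(-12) = 0*(-12) = 0)
L(I(-7) - 1*17, 223) - (7577 - 14708) = 0 - (7577 - 14708) = 0 - 1*(-7131) = 0 + 7131 = 7131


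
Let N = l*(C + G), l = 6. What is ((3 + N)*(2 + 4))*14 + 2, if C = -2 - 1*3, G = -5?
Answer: -4786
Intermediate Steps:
C = -5 (C = -2 - 3 = -5)
N = -60 (N = 6*(-5 - 5) = 6*(-10) = -60)
((3 + N)*(2 + 4))*14 + 2 = ((3 - 60)*(2 + 4))*14 + 2 = -57*6*14 + 2 = -342*14 + 2 = -4788 + 2 = -4786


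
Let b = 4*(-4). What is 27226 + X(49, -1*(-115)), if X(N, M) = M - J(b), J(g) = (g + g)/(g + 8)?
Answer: 27337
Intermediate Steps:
b = -16
J(g) = 2*g/(8 + g) (J(g) = (2*g)/(8 + g) = 2*g/(8 + g))
X(N, M) = -4 + M (X(N, M) = M - 2*(-16)/(8 - 16) = M - 2*(-16)/(-8) = M - 2*(-16)*(-1)/8 = M - 1*4 = M - 4 = -4 + M)
27226 + X(49, -1*(-115)) = 27226 + (-4 - 1*(-115)) = 27226 + (-4 + 115) = 27226 + 111 = 27337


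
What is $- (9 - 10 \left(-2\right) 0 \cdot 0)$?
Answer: $-9$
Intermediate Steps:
$- (9 - 10 \left(-2\right) 0 \cdot 0) = - (9 - 10 \cdot 0 \cdot 0) = - (9 - 0) = - (9 + 0) = \left(-1\right) 9 = -9$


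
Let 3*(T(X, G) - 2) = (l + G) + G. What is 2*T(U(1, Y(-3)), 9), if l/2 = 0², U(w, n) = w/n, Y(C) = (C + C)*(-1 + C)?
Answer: 16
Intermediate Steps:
Y(C) = 2*C*(-1 + C) (Y(C) = (2*C)*(-1 + C) = 2*C*(-1 + C))
l = 0 (l = 2*0² = 2*0 = 0)
T(X, G) = 2 + 2*G/3 (T(X, G) = 2 + ((0 + G) + G)/3 = 2 + (G + G)/3 = 2 + (2*G)/3 = 2 + 2*G/3)
2*T(U(1, Y(-3)), 9) = 2*(2 + (⅔)*9) = 2*(2 + 6) = 2*8 = 16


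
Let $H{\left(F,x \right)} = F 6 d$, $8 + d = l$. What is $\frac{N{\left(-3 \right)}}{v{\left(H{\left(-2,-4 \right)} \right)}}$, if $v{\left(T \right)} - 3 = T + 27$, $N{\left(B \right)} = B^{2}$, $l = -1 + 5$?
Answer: $\frac{3}{26} \approx 0.11538$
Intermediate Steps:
$l = 4$
$d = -4$ ($d = -8 + 4 = -4$)
$H{\left(F,x \right)} = - 24 F$ ($H{\left(F,x \right)} = F 6 \left(-4\right) = F \left(-24\right) = - 24 F$)
$v{\left(T \right)} = 30 + T$ ($v{\left(T \right)} = 3 + \left(T + 27\right) = 3 + \left(27 + T\right) = 30 + T$)
$\frac{N{\left(-3 \right)}}{v{\left(H{\left(-2,-4 \right)} \right)}} = \frac{\left(-3\right)^{2}}{30 - -48} = \frac{9}{30 + 48} = \frac{9}{78} = 9 \cdot \frac{1}{78} = \frac{3}{26}$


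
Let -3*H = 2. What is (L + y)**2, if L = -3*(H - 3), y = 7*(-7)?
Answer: 1444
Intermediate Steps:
H = -2/3 (H = -1/3*2 = -2/3 ≈ -0.66667)
y = -49
L = 11 (L = -3*(-2/3 - 3) = -3*(-11/3) = 11)
(L + y)**2 = (11 - 49)**2 = (-38)**2 = 1444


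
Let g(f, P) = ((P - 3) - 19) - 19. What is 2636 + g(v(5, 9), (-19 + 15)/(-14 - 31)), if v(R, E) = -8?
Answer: 116779/45 ≈ 2595.1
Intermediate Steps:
g(f, P) = -41 + P (g(f, P) = ((-3 + P) - 19) - 19 = (-22 + P) - 19 = -41 + P)
2636 + g(v(5, 9), (-19 + 15)/(-14 - 31)) = 2636 + (-41 + (-19 + 15)/(-14 - 31)) = 2636 + (-41 - 4/(-45)) = 2636 + (-41 - 4*(-1/45)) = 2636 + (-41 + 4/45) = 2636 - 1841/45 = 116779/45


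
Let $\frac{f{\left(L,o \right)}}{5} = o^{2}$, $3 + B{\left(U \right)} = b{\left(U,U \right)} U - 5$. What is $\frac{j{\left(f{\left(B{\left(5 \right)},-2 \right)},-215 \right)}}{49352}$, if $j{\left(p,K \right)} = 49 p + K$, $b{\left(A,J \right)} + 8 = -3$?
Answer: $\frac{765}{49352} \approx 0.015501$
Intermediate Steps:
$b{\left(A,J \right)} = -11$ ($b{\left(A,J \right)} = -8 - 3 = -11$)
$B{\left(U \right)} = -8 - 11 U$ ($B{\left(U \right)} = -3 - \left(5 + 11 U\right) = -8 - 11 U$)
$f{\left(L,o \right)} = 5 o^{2}$
$j{\left(p,K \right)} = K + 49 p$
$\frac{j{\left(f{\left(B{\left(5 \right)},-2 \right)},-215 \right)}}{49352} = \frac{-215 + 49 \cdot 5 \left(-2\right)^{2}}{49352} = \left(-215 + 49 \cdot 5 \cdot 4\right) \frac{1}{49352} = \left(-215 + 49 \cdot 20\right) \frac{1}{49352} = \left(-215 + 980\right) \frac{1}{49352} = 765 \cdot \frac{1}{49352} = \frac{765}{49352}$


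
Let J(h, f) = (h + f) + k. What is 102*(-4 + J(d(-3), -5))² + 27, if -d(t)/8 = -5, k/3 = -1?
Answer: 79995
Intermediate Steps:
k = -3 (k = 3*(-1) = -3)
d(t) = 40 (d(t) = -8*(-5) = 40)
J(h, f) = -3 + f + h (J(h, f) = (h + f) - 3 = (f + h) - 3 = -3 + f + h)
102*(-4 + J(d(-3), -5))² + 27 = 102*(-4 + (-3 - 5 + 40))² + 27 = 102*(-4 + 32)² + 27 = 102*28² + 27 = 102*784 + 27 = 79968 + 27 = 79995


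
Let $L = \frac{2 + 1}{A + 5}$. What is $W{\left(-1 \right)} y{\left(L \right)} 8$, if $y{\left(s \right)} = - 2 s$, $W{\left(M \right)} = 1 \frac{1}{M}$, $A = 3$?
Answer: $6$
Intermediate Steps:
$L = \frac{3}{8}$ ($L = \frac{2 + 1}{3 + 5} = \frac{3}{8} \approx 0.375$)
$W{\left(M \right)} = \frac{1}{M}$
$W{\left(-1 \right)} y{\left(L \right)} 8 = \frac{\left(-2\right) \frac{3}{8}}{-1} \cdot 8 = \left(-1\right) \left(- \frac{3}{4}\right) 8 = \frac{3}{4} \cdot 8 = 6$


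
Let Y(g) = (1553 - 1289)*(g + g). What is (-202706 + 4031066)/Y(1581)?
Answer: 159515/34782 ≈ 4.5861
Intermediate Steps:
Y(g) = 528*g (Y(g) = 264*(2*g) = 528*g)
(-202706 + 4031066)/Y(1581) = (-202706 + 4031066)/((528*1581)) = 3828360/834768 = 3828360*(1/834768) = 159515/34782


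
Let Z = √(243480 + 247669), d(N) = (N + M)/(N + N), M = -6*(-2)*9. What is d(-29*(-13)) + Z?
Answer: 485/754 + √491149 ≈ 701.46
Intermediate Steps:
M = 108 (M = 12*9 = 108)
d(N) = (108 + N)/(2*N) (d(N) = (N + 108)/(N + N) = (108 + N)/((2*N)) = (108 + N)*(1/(2*N)) = (108 + N)/(2*N))
Z = √491149 ≈ 700.82
d(-29*(-13)) + Z = (108 - 29*(-13))/(2*((-29*(-13)))) + √491149 = (½)*(108 + 377)/377 + √491149 = (½)*(1/377)*485 + √491149 = 485/754 + √491149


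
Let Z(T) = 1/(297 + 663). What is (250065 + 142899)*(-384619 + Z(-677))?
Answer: -12091313624533/80 ≈ -1.5114e+11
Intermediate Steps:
Z(T) = 1/960
(250065 + 142899)*(-384619 + Z(-677)) = (250065 + 142899)*(-384619 + 1/960) = 392964*(-369234239/960) = -12091313624533/80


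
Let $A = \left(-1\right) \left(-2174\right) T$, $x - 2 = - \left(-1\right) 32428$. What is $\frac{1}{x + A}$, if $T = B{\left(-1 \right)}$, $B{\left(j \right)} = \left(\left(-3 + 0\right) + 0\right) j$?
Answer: $\frac{1}{38952} \approx 2.5673 \cdot 10^{-5}$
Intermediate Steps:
$B{\left(j \right)} = - 3 j$ ($B{\left(j \right)} = \left(-3 + 0\right) j = - 3 j$)
$T = 3$ ($T = \left(-3\right) \left(-1\right) = 3$)
$x = 32430$ ($x = 2 - \left(-1\right) 32428 = 2 - -32428 = 2 + 32428 = 32430$)
$A = 6522$ ($A = \left(-1\right) \left(-2174\right) 3 = 2174 \cdot 3 = 6522$)
$\frac{1}{x + A} = \frac{1}{32430 + 6522} = \frac{1}{38952}$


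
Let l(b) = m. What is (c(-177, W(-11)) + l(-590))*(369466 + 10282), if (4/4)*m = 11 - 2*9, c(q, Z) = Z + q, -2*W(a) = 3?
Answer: -70443254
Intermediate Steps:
W(a) = -3/2 (W(a) = -½*3 = -3/2)
m = -7 (m = 11 - 2*9 = 11 - 18 = -7)
l(b) = -7
(c(-177, W(-11)) + l(-590))*(369466 + 10282) = ((-3/2 - 177) - 7)*(369466 + 10282) = (-357/2 - 7)*379748 = -371/2*379748 = -70443254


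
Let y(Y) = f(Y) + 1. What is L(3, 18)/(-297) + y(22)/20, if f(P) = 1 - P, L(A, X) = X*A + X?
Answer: -41/33 ≈ -1.2424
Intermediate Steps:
L(A, X) = X + A*X (L(A, X) = A*X + X = X + A*X)
y(Y) = 2 - Y (y(Y) = (1 - Y) + 1 = 2 - Y)
L(3, 18)/(-297) + y(22)/20 = (18*(1 + 3))/(-297) + (2 - 1*22)/20 = (18*4)*(-1/297) + (2 - 22)*(1/20) = 72*(-1/297) - 20*1/20 = -8/33 - 1 = -41/33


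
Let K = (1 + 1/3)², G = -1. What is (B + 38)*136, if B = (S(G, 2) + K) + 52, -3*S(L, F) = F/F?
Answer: 111928/9 ≈ 12436.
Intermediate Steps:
S(L, F) = -⅓ (S(L, F) = -F/(3*F) = -⅓*1 = -⅓)
K = 16/9 (K = (1 + ⅓)² = (4/3)² = 16/9 ≈ 1.7778)
B = 481/9 (B = (-⅓ + 16/9) + 52 = 13/9 + 52 = 481/9 ≈ 53.444)
(B + 38)*136 = (481/9 + 38)*136 = (823/9)*136 = 111928/9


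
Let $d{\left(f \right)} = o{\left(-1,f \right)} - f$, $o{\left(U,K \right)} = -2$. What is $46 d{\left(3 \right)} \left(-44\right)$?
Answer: $10120$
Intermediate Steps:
$d{\left(f \right)} = -2 - f$
$46 d{\left(3 \right)} \left(-44\right) = 46 \left(-2 - 3\right) \left(-44\right) = 46 \left(-5\right) \left(-44\right) = \left(-230\right) \left(-44\right) = 10120$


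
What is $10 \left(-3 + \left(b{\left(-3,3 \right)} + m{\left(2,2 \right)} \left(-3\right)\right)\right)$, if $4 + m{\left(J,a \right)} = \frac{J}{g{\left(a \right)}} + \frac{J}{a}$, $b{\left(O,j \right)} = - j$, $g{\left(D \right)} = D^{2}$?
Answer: $15$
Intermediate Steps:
$m{\left(J,a \right)} = -4 + \frac{J}{a} + \frac{J}{a^{2}}$ ($m{\left(J,a \right)} = -4 + \left(\frac{J}{a^{2}} + \frac{J}{a}\right) = -4 + \left(\frac{J}{a} + \frac{J}{a^{2}}\right) = -4 + \frac{J}{a} + \frac{J}{a^{2}}$)
$10 \left(-3 + \left(b{\left(-3,3 \right)} + m{\left(2,2 \right)} \left(-3\right)\right)\right) = 10 \left(-3 - \left(3 - \left(-4 + \frac{2}{2} + \frac{2}{4}\right) \left(-3\right)\right)\right) = 10 \left(-3 - \left(3 - \left(-4 + 2 \cdot \frac{1}{2} + 2 \cdot \frac{1}{4}\right) \left(-3\right)\right)\right) = 10 \left(-3 - \left(3 - \left(-4 + 1 + \frac{1}{2}\right) \left(-3\right)\right)\right) = 10 \left(-3 - - \frac{9}{2}\right) = 10 \left(-3 + \left(-3 + \frac{15}{2}\right)\right) = 10 \left(-3 + \frac{9}{2}\right) = 10 \cdot \frac{3}{2} = 15$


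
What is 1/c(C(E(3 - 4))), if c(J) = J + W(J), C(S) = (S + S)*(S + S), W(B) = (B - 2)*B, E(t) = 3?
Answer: 1/1260 ≈ 0.00079365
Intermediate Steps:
W(B) = B*(-2 + B) (W(B) = (-2 + B)*B = B*(-2 + B))
C(S) = 4*S² (C(S) = (2*S)*(2*S) = 4*S²)
c(J) = J + J*(-2 + J)
1/c(C(E(3 - 4))) = 1/((4*3²)*(-1 + 4*3²)) = 1/((4*9)*(-1 + 4*9)) = 1/(36*(-1 + 36)) = 1/(36*35) = 1/1260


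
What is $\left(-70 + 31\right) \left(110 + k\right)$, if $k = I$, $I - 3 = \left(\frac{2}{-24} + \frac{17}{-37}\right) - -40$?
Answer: $- \frac{879983}{148} \approx -5945.8$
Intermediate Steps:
$I = \frac{18851}{444}$ ($I = 3 + \left(\left(\frac{2}{-24} + \frac{17}{-37}\right) - -40\right) = 3 + \left(\left(2 \left(- \frac{1}{24}\right) + 17 \left(- \frac{1}{37}\right)\right) + 40\right) = 3 + \left(\left(- \frac{1}{12} - \frac{17}{37}\right) + 40\right) = 3 + \left(- \frac{241}{444} + 40\right) = 3 + \frac{17519}{444} = \frac{18851}{444} \approx 42.457$)
$k = \frac{18851}{444} \approx 42.457$
$\left(-70 + 31\right) \left(110 + k\right) = \left(-70 + 31\right) \left(110 + \frac{18851}{444}\right) = \left(-39\right) \frac{67691}{444} = - \frac{879983}{148}$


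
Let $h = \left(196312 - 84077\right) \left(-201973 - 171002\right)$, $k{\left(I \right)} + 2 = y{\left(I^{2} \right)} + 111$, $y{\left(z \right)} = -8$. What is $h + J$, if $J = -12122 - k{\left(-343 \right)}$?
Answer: $-41860861348$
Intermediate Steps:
$k{\left(I \right)} = 101$ ($k{\left(I \right)} = -2 + \left(-8 + 111\right) = -2 + 103 = 101$)
$h = -41860849125$ ($h = 112235 \left(-372975\right) = -41860849125$)
$J = -12223$ ($J = -12122 - 101 = -12223$)
$h + J = -41860849125 - 12223 = -41860861348$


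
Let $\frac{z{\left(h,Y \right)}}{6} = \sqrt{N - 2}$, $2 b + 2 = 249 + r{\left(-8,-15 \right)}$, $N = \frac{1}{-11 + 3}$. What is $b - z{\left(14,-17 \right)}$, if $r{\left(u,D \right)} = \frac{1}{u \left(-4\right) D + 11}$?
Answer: $\frac{57921}{469} - \frac{3 i \sqrt{34}}{2} \approx 123.5 - 8.7464 i$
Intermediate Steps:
$r{\left(u,D \right)} = \frac{1}{11 - 4 D u}$ ($r{\left(u,D \right)} = \frac{1}{- 4 u D + 11} = \frac{1}{- 4 D u + 11} = \frac{1}{11 - 4 D u}$)
$N = - \frac{1}{8}$ ($N = \frac{1}{-8} = - \frac{1}{8} \approx -0.125$)
$b = \frac{57921}{469}$ ($b = -1 + \frac{249 - \frac{1}{-11 + 4 \left(-15\right) \left(-8\right)}}{2} = -1 + \frac{249 - \frac{1}{-11 + 480}}{2} = -1 + \frac{249 - \frac{1}{469}}{2} = -1 + \frac{1}{2} \cdot \frac{116780}{469} = -1 + \frac{58390}{469} = \frac{57921}{469} \approx 123.5$)
$z{\left(h,Y \right)} = \frac{3 i \sqrt{34}}{2}$ ($z{\left(h,Y \right)} = 6 \sqrt{- \frac{1}{8} - 2} = 6 \sqrt{- \frac{17}{8}} = 6 \frac{i \sqrt{34}}{4} = \frac{3 i \sqrt{34}}{2}$)
$b - z{\left(14,-17 \right)} = \frac{57921}{469} - \frac{3 i \sqrt{34}}{2}$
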